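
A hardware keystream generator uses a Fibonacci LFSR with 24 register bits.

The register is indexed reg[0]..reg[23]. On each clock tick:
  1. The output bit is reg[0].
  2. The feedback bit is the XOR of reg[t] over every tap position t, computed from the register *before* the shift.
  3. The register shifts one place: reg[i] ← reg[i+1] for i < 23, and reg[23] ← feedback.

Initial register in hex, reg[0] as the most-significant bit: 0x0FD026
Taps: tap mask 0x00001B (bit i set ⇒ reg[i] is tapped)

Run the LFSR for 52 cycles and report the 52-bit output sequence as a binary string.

tick  register→output (feedback)
  0  000011111101000000100110→0 (1)
  1  000111111010000001001101→0 (0)
  2  001111110100000010011010→0 (0)
  3  011111101000000100110100→0 (1)
  4  111111010000001001101001→1 (0)
  5  111110100000010011010010→1 (0)
  6  111101000000100110100100→1 (1)
  7  111010000001001101001001→1 (1)
  8  110100000010011010010011→1 (1)
  9  101000000100110100100111→1 (1)
 10  010000001001101001001111→0 (1)
 11  100000010011010010011111→1 (1)
 12  000000100110100100111111→0 (0)
 13  000001001101001001111110→0 (0)
 14  000010011010010011111100→0 (1)
 15  000100110100100111111001→0 (1)
 16  001001101001001111110011→0 (0)
 17  010011010010011111100110→0 (0)
 18  100110100100111111001100→1 (1)
 19  001101001001111110011001→0 (1)
 20  011010010011111100110011→0 (0)
 21  110100100111111001100110→1 (1)
 22  101001001111110011001101→1 (1)
 23  010010011111100110011011→0 (0)
 24  100100111111001100110110→1 (0)
 25  001001111110011001101100→0 (0)
 26  010011111100110011011000→0 (0)
 27  100111111001100110110000→1 (1)
 28  001111110011001101100001→0 (0)
 29  011111100110011011000010→0 (1)
 30  111111001100110110000101→1 (0)
 31  111110011001101100001010→1 (0)
 32  111100110011011000010100→1 (1)
 33  111001100110110000101001→1 (0)
 34  110011001101100001010010→1 (1)
 35  100110011011000010100101→1 (1)
 36  001100110110000101001011→0 (1)
 37  011001101100001010010111→0 (1)
 38  110011011000010100101111→1 (1)
 39  100110110000101001011111→1 (1)
 40  001101100001010010111111→0 (1)
 41  011011000010100101111111→0 (0)
 42  110110000101001011111110→1 (0)
 43  101100001010010111111100→1 (0)
 44  011000010100101111111000→0 (1)
 45  110000101001011111110001→1 (0)
 46  100001010010111111100010→1 (1)
 47  000010100101111111000101→0 (1)
 48  000101001011111110001011→0 (1)
 49  001010010111111100010111→0 (1)
 50  010100101111111000101111→0 (0)
 51  101001011111110001011110→1 (1)

0000111111010000001001101001001111110011001101100001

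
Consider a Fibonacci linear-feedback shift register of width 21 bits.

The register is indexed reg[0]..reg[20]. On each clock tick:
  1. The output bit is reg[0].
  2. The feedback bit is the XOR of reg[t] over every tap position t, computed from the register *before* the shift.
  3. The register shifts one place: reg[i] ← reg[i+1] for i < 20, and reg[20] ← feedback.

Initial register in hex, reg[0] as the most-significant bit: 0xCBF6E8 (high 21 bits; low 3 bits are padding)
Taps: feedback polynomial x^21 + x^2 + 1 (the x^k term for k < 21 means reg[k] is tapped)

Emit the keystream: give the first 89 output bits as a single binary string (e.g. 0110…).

11001011111101101110111100100001011010101001110100100110000001110100110111110000110100111

tick  register→output (feedback)
  0  110010111111011011101→1 (1)
  1  100101111110110111011→1 (1)
  2  001011111101101110111→0 (1)
  3  010111111011011101111→0 (0)
  4  101111110110111011110→1 (0)
  5  011111101101110111100→0 (1)
  6  111111011011101111001→1 (0)
  7  111110110111011110010→1 (0)
  8  111101101110111100100→1 (0)
  9  111011011101111001000→1 (0)
 10  110110111011110010000→1 (1)
 11  101101110111100100001→1 (0)
 12  011011101111001000010→0 (1)
 13  110111011110010000101→1 (1)
 14  101110111100100001011→1 (0)
 15  011101111001000010110→0 (1)
 16  111011110010000101101→1 (0)
 17  110111100100001011010→1 (1)
 18  101111001000010110101→1 (0)
 19  011110010000101101010→0 (1)
 20  111100100001011010101→1 (0)
 21  111001000010110101010→1 (0)
 22  110010000101101010100→1 (1)
 23  100100001011010101001→1 (1)
 24  001000010110101010011→0 (1)
 25  010000101101010100111→0 (0)
 26  100001011010101001110→1 (1)
 27  000010110101010011101→0 (0)
 28  000101101010100111010→0 (0)
 29  001011010101001110100→0 (1)
 30  010110101010011101001→0 (0)
 31  101101010100111010010→1 (0)
 32  011010101001110100100→0 (1)
 33  110101010011101001001→1 (1)
 34  101010100111010010011→1 (0)
 35  010101001110100100110→0 (0)
 36  101010011101001001100→1 (0)
 37  010100111010010011000→0 (0)
 38  101001110100100110000→1 (0)
 39  010011101001001100000→0 (0)
 40  100111010010011000000→1 (1)
 41  001110100100110000001→0 (1)
 42  011101001001100000011→0 (1)
 43  111010010011000000111→1 (0)
 44  110100100110000001110→1 (1)
 45  101001001100000011101→1 (0)
 46  010010011000000111010→0 (0)
 47  100100110000001110100→1 (1)
 48  001001100000011101001→0 (1)
 49  010011000000111010011→0 (0)
 50  100110000001110100110→1 (1)
 51  001100000011101001101→0 (1)
 52  011000000111010011011→0 (1)
 53  110000001110100110111→1 (1)
 54  100000011101001101111→1 (1)
 55  000000111010011011111→0 (0)
 56  000001110100110111110→0 (0)
 57  000011101001101111100→0 (0)
 58  000111010011011111000→0 (0)
 59  001110100110111110000→0 (1)
 60  011101001101111100001→0 (1)
 61  111010011011111000011→1 (0)
 62  110100110111110000110→1 (1)
 63  101001101111100001101→1 (0)
 64  010011011111000011010→0 (0)
 65  100110111110000110100→1 (1)
 66  001101111100001101001→0 (1)
 67  011011111000011010011→0 (1)
 68  110111110000110100111→1 (1)
 69  101111100001101001111→1 (0)
 70  011111000011010011110→0 (1)
 71  111110000110100111101→1 (0)
 72  111100001101001111010→1 (0)
 73  111000011010011110100→1 (0)
 74  110000110100111101000→1 (1)
 75  100001101001111010001→1 (1)
 76  000011010011110100011→0 (0)
 77  000110100111101000110→0 (0)
 78  001101001111010001100→0 (1)
 79  011010011110100011001→0 (1)
 80  110100111101000110011→1 (1)
 81  101001111010001100111→1 (0)
 82  010011110100011001110→0 (0)
 83  100111101000110011100→1 (1)
 84  001111010001100111001→0 (1)
 85  011110100011001110011→0 (1)
 86  111101000110011100111→1 (0)
 87  111010001100111001110→1 (0)
 88  110100011001110011100→1 (1)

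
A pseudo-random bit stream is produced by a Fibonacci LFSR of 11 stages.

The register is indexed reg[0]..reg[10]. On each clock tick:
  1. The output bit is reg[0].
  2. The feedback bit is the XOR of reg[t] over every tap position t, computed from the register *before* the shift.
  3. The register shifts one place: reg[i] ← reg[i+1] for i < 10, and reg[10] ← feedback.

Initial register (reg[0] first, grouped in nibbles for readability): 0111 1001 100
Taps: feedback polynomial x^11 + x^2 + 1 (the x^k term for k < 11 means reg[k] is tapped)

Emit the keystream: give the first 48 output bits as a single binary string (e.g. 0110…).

011110011001001111111011100000101011000100001110

step | reg (before) | out | fb
   0 | 01111001100 | 0 | 1
   1 | 11110011001 | 1 | 0
   2 | 11100110010 | 1 | 0
   3 | 11001100100 | 1 | 1
   4 | 10011001001 | 1 | 1
   5 | 00110010011 | 0 | 1
   6 | 01100100111 | 0 | 1
   7 | 11001001111 | 1 | 1
   8 | 10010011111 | 1 | 1
   9 | 00100111111 | 0 | 1
  10 | 01001111111 | 0 | 0
  11 | 10011111110 | 1 | 1
  12 | 00111111101 | 0 | 1
  13 | 01111111011 | 0 | 1
  14 | 11111110111 | 1 | 0
  15 | 11111101110 | 1 | 0
  16 | 11111011100 | 1 | 0
  17 | 11110111000 | 1 | 0
  18 | 11101110000 | 1 | 0
  19 | 11011100000 | 1 | 1
  20 | 10111000001 | 1 | 0
  21 | 01110000010 | 0 | 1
  22 | 11100000101 | 1 | 0
  23 | 11000001010 | 1 | 1
  24 | 10000010101 | 1 | 1
  25 | 00000101011 | 0 | 0
  26 | 00001010110 | 0 | 0
  27 | 00010101100 | 0 | 0
  28 | 00101011000 | 0 | 1
  29 | 01010110001 | 0 | 0
  30 | 10101100010 | 1 | 0
  31 | 01011000100 | 0 | 0
  32 | 10110001000 | 1 | 0
  33 | 01100010000 | 0 | 1
  34 | 11000100001 | 1 | 1
  35 | 10001000011 | 1 | 1
  36 | 00010000111 | 0 | 0
  37 | 00100001110 | 0 | 1
  38 | 01000011101 | 0 | 0
  39 | 10000111010 | 1 | 1
  40 | 00001110101 | 0 | 0
  41 | 00011101010 | 0 | 0
  42 | 00111010100 | 0 | 1
  43 | 01110101001 | 0 | 1
  44 | 11101010011 | 1 | 0
  45 | 11010100110 | 1 | 1
  46 | 10101001101 | 1 | 0
  47 | 01010011010 | 0 | 0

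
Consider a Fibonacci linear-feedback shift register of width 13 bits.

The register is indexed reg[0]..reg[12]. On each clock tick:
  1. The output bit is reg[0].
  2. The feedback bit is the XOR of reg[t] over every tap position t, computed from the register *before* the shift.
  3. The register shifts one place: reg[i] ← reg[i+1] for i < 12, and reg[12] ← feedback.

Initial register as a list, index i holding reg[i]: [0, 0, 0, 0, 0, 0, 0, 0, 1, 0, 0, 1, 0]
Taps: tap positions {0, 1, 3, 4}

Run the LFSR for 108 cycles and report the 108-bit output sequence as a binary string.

000000001001000001100001101011011010101000001000011101101110001000010000101111011111111110110000001100101001

step | reg (before) | out | fb
   0 | 0000000010010 | 0 | 0
   1 | 0000000100100 | 0 | 0
   2 | 0000001001000 | 0 | 0
   3 | 0000010010000 | 0 | 0
   4 | 0000100100000 | 0 | 1
   5 | 0001001000001 | 0 | 1
   6 | 0010010000011 | 0 | 0
   7 | 0100100000110 | 0 | 0
   8 | 1001000001100 | 1 | 0
   9 | 0010000011000 | 0 | 0
  10 | 0100000110000 | 0 | 1
  11 | 1000001100001 | 1 | 1
  12 | 0000011000011 | 0 | 0
  13 | 0000110000110 | 0 | 1
  14 | 0001100001101 | 0 | 0
  15 | 0011000011010 | 0 | 1
  16 | 0110000110101 | 0 | 1
  17 | 1100001101011 | 1 | 0
  18 | 1000011010110 | 1 | 1
  19 | 0000110101101 | 0 | 1
  20 | 0001101011011 | 0 | 0
  21 | 0011010110110 | 0 | 1
  22 | 0110101101101 | 0 | 0
  23 | 1101011011010 | 1 | 1
  24 | 1010110110101 | 1 | 0
  25 | 0101101101010 | 0 | 1
  26 | 1011011010101 | 1 | 0
  27 | 0110110101010 | 0 | 0
  28 | 1101101010100 | 1 | 0
  29 | 1011010101000 | 1 | 0
  30 | 0110101010000 | 0 | 0
  31 | 1101010100000 | 1 | 1
  32 | 1010101000001 | 1 | 0
  33 | 0101010000010 | 0 | 0
  34 | 1010100000100 | 1 | 0
  35 | 0101000001000 | 0 | 0
  36 | 1010000010000 | 1 | 1
  37 | 0100000100001 | 0 | 1
  38 | 1000001000011 | 1 | 1
  39 | 0000010000111 | 0 | 0
  40 | 0000100001110 | 0 | 1
  41 | 0001000011101 | 0 | 1
  42 | 0010000111011 | 0 | 0
  43 | 0100001110110 | 0 | 1
  44 | 1000011101101 | 1 | 1
  45 | 0000111011011 | 0 | 1
  46 | 0001110110111 | 0 | 0
  47 | 0011101101110 | 0 | 0
  48 | 0111011011100 | 0 | 0
  49 | 1110110111000 | 1 | 1
  50 | 1101101110001 | 1 | 0
  51 | 1011011100010 | 1 | 0
  52 | 0110111000100 | 0 | 0
  53 | 1101110001000 | 1 | 0
  54 | 1011100010000 | 1 | 1
  55 | 0111000100001 | 0 | 0
  56 | 1110001000010 | 1 | 0
  57 | 1100010000100 | 1 | 0
  58 | 1000100001000 | 1 | 0
  59 | 0001000010000 | 0 | 1
  60 | 0010000100001 | 0 | 0
  61 | 0100001000010 | 0 | 1
  62 | 1000010000101 | 1 | 1
  63 | 0000100001011 | 0 | 1
  64 | 0001000010111 | 0 | 1
  65 | 0010000101111 | 0 | 0
  66 | 0100001011110 | 0 | 1
  67 | 1000010111101 | 1 | 1
  68 | 0000101111011 | 0 | 1
  69 | 0001011110111 | 0 | 1
  70 | 0010111101111 | 0 | 1
  71 | 0101111011111 | 0 | 1
  72 | 1011110111111 | 1 | 1
  73 | 0111101111111 | 0 | 1
  74 | 1111011111111 | 1 | 1
  75 | 1110111111111 | 1 | 1
  76 | 1101111111111 | 1 | 0
  77 | 1011111111110 | 1 | 1
  78 | 0111111111101 | 0 | 1
  79 | 1111111111011 | 1 | 0
  80 | 1111111110110 | 1 | 0
  81 | 1111111101100 | 1 | 0
  82 | 1111111011000 | 1 | 0
  83 | 1111110110000 | 1 | 0
  84 | 1111101100000 | 1 | 0
  85 | 1111011000000 | 1 | 1
  86 | 1110110000001 | 1 | 1
  87 | 1101100000011 | 1 | 0
  88 | 1011000000110 | 1 | 0
  89 | 0110000001100 | 0 | 1
  90 | 1100000011001 | 1 | 0
  91 | 1000000110010 | 1 | 1
  92 | 0000001100101 | 0 | 0
  93 | 0000011001010 | 0 | 0
  94 | 0000110010100 | 0 | 1
  95 | 0001100101001 | 0 | 0
  96 | 0011001010010 | 0 | 1
  97 | 0110010100101 | 0 | 1
  98 | 1100101001011 | 1 | 1
  99 | 1001010010111 | 1 | 0
 100 | 0010100101110 | 0 | 1
 101 | 0101001011101 | 0 | 0
 102 | 1010010111010 | 1 | 1
 103 | 0100101110101 | 0 | 0
 104 | 1001011101010 | 1 | 0
 105 | 0010111010100 | 0 | 1
 106 | 0101110101001 | 0 | 1
 107 | 1011101010011 | 1 | 1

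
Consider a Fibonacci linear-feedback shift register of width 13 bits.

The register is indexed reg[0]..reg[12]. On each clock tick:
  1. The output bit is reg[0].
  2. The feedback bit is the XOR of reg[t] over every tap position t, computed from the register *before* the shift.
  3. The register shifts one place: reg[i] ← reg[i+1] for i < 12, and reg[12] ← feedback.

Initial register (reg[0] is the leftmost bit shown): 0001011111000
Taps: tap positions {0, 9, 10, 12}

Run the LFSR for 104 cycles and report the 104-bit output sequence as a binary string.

00010111110001111101000111101001110011000000101011100011111001101100110001010001100011010101110000110101

k : reg_k → out_k, fb_k
0: 0001011111000 → 0, fb=1
1: 0010111110001 → 0, fb=1
2: 0101111100011 → 0, fb=1
3: 1011111000111 → 1, fb=1
4: 0111110001111 → 0, fb=1
5: 1111100011111 → 1, fb=0
6: 1111000111110 → 1, fb=1
7: 1110001111101 → 1, fb=0
8: 1100011111010 → 1, fb=0
9: 1000111110100 → 1, fb=0
10: 0001111101000 → 0, fb=1
11: 0011111010001 → 0, fb=1
12: 0111110100011 → 0, fb=1
13: 1111101000111 → 1, fb=1
14: 1111010001111 → 1, fb=0
15: 1110100011110 → 1, fb=1
16: 1101000111101 → 1, fb=0
17: 1010001111010 → 1, fb=0
18: 0100011110100 → 0, fb=1
19: 1000111101001 → 1, fb=1
20: 0001111010011 → 0, fb=1
21: 0011110100111 → 0, fb=0
22: 0111101001110 → 0, fb=0
23: 1111010011100 → 1, fb=1
24: 1110100111001 → 1, fb=1
25: 1101001110011 → 1, fb=0
26: 1010011100110 → 1, fb=0
27: 0100111001100 → 0, fb=0
28: 1001110011000 → 1, fb=0
29: 0011100110000 → 0, fb=0
30: 0111001100000 → 0, fb=0
31: 1110011000000 → 1, fb=1
32: 1100110000001 → 1, fb=0
33: 1001100000010 → 1, fb=1
34: 0011000000101 → 0, fb=0
35: 0110000001010 → 0, fb=1
36: 1100000010101 → 1, fb=1
37: 1000000101011 → 1, fb=1
38: 0000001010111 → 0, fb=0
39: 0000010101110 → 0, fb=0
40: 0000101011100 → 0, fb=0
41: 0001010111000 → 0, fb=1
42: 0010101110001 → 0, fb=1
43: 0101011100011 → 0, fb=1
44: 1010111000111 → 1, fb=1
45: 0101110001111 → 0, fb=1
46: 1011100011111 → 1, fb=0
47: 0111000111110 → 0, fb=0
48: 1110001111100 → 1, fb=1
49: 1100011111001 → 1, fb=1
50: 1000111110011 → 1, fb=0
51: 0001111100110 → 0, fb=1
52: 0011111001101 → 0, fb=1
53: 0111110011011 → 0, fb=0
54: 1111100110110 → 1, fb=0
55: 1111001101100 → 1, fb=1
56: 1110011011001 → 1, fb=1
57: 1100110110011 → 1, fb=0
58: 1001101100110 → 1, fb=0
59: 0011011001100 → 0, fb=0
60: 0110110011000 → 0, fb=1
61: 1101100110001 → 1, fb=0
62: 1011001100010 → 1, fb=1
63: 0110011000101 → 0, fb=0
64: 1100110001010 → 1, fb=0
65: 1001100010100 → 1, fb=0
66: 0011000101000 → 0, fb=1
67: 0110001010001 → 0, fb=1
68: 1100010100011 → 1, fb=0
69: 1000101000110 → 1, fb=0
70: 0001010001100 → 0, fb=0
71: 0010100011000 → 0, fb=1
72: 0101000110001 → 0, fb=1
73: 1010001100011 → 1, fb=0
74: 0100011000110 → 0, fb=1
75: 1000110001101 → 1, fb=0
76: 0001100011010 → 0, fb=1
77: 0011000110101 → 0, fb=0
78: 0110001101010 → 0, fb=1
79: 1100011010101 → 1, fb=1
80: 1000110101011 → 1, fb=1
81: 0001101010111 → 0, fb=0
82: 0011010101110 → 0, fb=0
83: 0110101011100 → 0, fb=0
84: 1101010111000 → 1, fb=0
85: 1010101110000 → 1, fb=1
86: 0101011100001 → 0, fb=1
87: 1010111000011 → 1, fb=0
88: 0101110000110 → 0, fb=1
89: 1011100001101 → 1, fb=0
90: 0111000011010 → 0, fb=1
91: 1110000110101 → 1, fb=1
92: 1100001101011 → 1, fb=1
93: 1000011010111 → 1, fb=1
94: 0000110101111 → 0, fb=1
95: 0001101011111 → 0, fb=1
96: 0011010111111 → 0, fb=1
97: 0110101111111 → 0, fb=1
98: 1101011111111 → 1, fb=0
99: 1010111111110 → 1, fb=1
100: 0101111111101 → 0, fb=1
101: 1011111111011 → 1, fb=1
102: 0111111110111 → 0, fb=0
103: 1111111101110 → 1, fb=1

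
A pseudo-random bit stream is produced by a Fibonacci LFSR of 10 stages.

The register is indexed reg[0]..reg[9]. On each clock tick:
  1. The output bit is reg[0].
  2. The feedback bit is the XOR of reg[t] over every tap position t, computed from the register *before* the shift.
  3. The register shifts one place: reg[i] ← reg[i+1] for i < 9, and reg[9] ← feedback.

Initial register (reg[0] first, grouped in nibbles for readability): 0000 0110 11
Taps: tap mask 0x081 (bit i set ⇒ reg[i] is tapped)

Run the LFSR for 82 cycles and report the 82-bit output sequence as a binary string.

k : reg_k → out_k, fb_k
0: 0000011011 → 0, fb=0
1: 0000110110 → 0, fb=1
2: 0001101101 → 0, fb=1
3: 0011011011 → 0, fb=0
4: 0110110110 → 0, fb=1
5: 1101101101 → 1, fb=0
6: 1011011010 → 1, fb=1
7: 0110110101 → 0, fb=1
8: 1101101011 → 1, fb=1
9: 1011010111 → 1, fb=0
10: 0110101110 → 0, fb=1
11: 1101011101 → 1, fb=0
12: 1010111010 → 1, fb=1
13: 0101110101 → 0, fb=1
14: 1011101011 → 1, fb=1
15: 0111010111 → 0, fb=1
16: 1110101111 → 1, fb=0
17: 1101011110 → 1, fb=0
18: 1010111100 → 1, fb=0
19: 0101111000 → 0, fb=0
20: 1011110000 → 1, fb=1
21: 0111100001 → 0, fb=0
22: 1111000010 → 1, fb=1
23: 1110000101 → 1, fb=0
24: 1100001010 → 1, fb=1
25: 1000010101 → 1, fb=0
26: 0000101010 → 0, fb=0
27: 0001010100 → 0, fb=1
28: 0010101001 → 0, fb=0
29: 0101010010 → 0, fb=0
30: 1010100100 → 1, fb=0
31: 0101001000 → 0, fb=0
32: 1010010000 → 1, fb=1
33: 0100100001 → 0, fb=0
34: 1001000010 → 1, fb=1
35: 0010000101 → 0, fb=1
36: 0100001011 → 0, fb=0
37: 1000010110 → 1, fb=0
38: 0000101100 → 0, fb=1
39: 0001011001 → 0, fb=0
40: 0010110010 → 0, fb=0
41: 0101100100 → 0, fb=1
42: 1011001001 → 1, fb=1
43: 0110010011 → 0, fb=0
44: 1100100110 → 1, fb=0
45: 1001001100 → 1, fb=0
46: 0010011000 → 0, fb=0
47: 0100110000 → 0, fb=0
48: 1001100000 → 1, fb=1
49: 0011000001 → 0, fb=0
50: 0110000010 → 0, fb=0
51: 1100000100 → 1, fb=0
52: 1000001000 → 1, fb=1
53: 0000010001 → 0, fb=0
54: 0000100010 → 0, fb=0
55: 0001000100 → 0, fb=1
56: 0010001001 → 0, fb=0
57: 0100010010 → 0, fb=0
58: 1000100100 → 1, fb=0
59: 0001001000 → 0, fb=0
60: 0010010000 → 0, fb=0
61: 0100100000 → 0, fb=0
62: 1001000000 → 1, fb=1
63: 0010000001 → 0, fb=0
64: 0100000010 → 0, fb=0
65: 1000000100 → 1, fb=0
66: 0000001000 → 0, fb=0
67: 0000010000 → 0, fb=0
68: 0000100000 → 0, fb=0
69: 0001000000 → 0, fb=0
70: 0010000000 → 0, fb=0
71: 0100000000 → 0, fb=0
72: 1000000000 → 1, fb=1
73: 0000000001 → 0, fb=0
74: 0000000010 → 0, fb=0
75: 0000000100 → 0, fb=1
76: 0000001001 → 0, fb=0
77: 0000010010 → 0, fb=0
78: 0000100100 → 0, fb=1
79: 0001001001 → 0, fb=0
80: 0010010010 → 0, fb=0
81: 0100100100 → 0, fb=1

0000011011011010111010111100001010100100001011001001100000100010010000001000000000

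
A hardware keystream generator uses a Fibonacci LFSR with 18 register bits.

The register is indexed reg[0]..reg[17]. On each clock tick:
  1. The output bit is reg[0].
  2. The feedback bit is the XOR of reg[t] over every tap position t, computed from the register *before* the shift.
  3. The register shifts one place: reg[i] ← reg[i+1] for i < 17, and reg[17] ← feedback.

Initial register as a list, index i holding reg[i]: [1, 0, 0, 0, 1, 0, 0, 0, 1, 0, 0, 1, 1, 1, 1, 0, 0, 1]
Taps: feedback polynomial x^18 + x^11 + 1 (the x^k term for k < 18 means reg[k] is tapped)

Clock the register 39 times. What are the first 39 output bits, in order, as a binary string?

k : reg_k → out_k, fb_k
0: 100010001001111001 → 1, fb=0
1: 000100010011110010 → 0, fb=1
2: 001000100111100101 → 0, fb=1
3: 010001001111001011 → 0, fb=1
4: 100010011110010111 → 1, fb=1
5: 000100111100101111 → 0, fb=0
6: 001001111001011110 → 0, fb=1
7: 010011110010111101 → 0, fb=0
8: 100111100101111010 → 1, fb=0
9: 001111001011110100 → 0, fb=1
10: 011110010111101001 → 0, fb=1
11: 111100101111010011 → 1, fb=0
12: 111001011110100110 → 1, fb=1
13: 110010111101001101 → 1, fb=0
14: 100101111010011010 → 1, fb=1
15: 001011110100110101 → 0, fb=0
16: 010111101001101010 → 0, fb=1
17: 101111010011010101 → 1, fb=0
18: 011110100110101010 → 0, fb=0
19: 111101001101010100 → 1, fb=0
20: 111010011010101000 → 1, fb=1
21: 110100110101010001 → 1, fb=0
22: 101001101010100010 → 1, fb=1
23: 010011010101000101 → 0, fb=1
24: 100110101010001011 → 1, fb=1
25: 001101010100010111 → 0, fb=0
26: 011010101000101110 → 0, fb=0
27: 110101010001011100 → 1, fb=0
28: 101010100010111000 → 1, fb=1
29: 010101000101110001 → 0, fb=1
30: 101010001011100011 → 1, fb=0
31: 010100010111000110 → 0, fb=1
32: 101000101110001101 → 1, fb=1
33: 010001011100011011 → 0, fb=0
34: 100010111000110110 → 1, fb=1
35: 000101110001101101 → 0, fb=1
36: 001011100011011011 → 0, fb=1
37: 010111000110110111 → 0, fb=0
38: 101110001101101110 → 1, fb=0

100010001001111001011110100110101010001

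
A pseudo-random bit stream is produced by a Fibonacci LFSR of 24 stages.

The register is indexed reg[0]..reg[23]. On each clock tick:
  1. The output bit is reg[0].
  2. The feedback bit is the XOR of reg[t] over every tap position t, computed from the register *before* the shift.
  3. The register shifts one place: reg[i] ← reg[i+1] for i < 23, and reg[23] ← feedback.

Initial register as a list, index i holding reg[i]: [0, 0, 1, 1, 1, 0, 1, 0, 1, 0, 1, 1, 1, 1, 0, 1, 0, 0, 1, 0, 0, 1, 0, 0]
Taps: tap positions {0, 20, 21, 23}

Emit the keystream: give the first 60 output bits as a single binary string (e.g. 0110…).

001110101011110100100100101110111010001001110110000100001101

tick  register→output (feedback)
  0  001110101011110100100100→0 (1)
  1  011101010111101001001001→0 (0)
  2  111010101111010010010010→1 (1)
  3  110101011110100100100101→1 (1)
  4  101010111101001001001011→1 (1)
  5  010101111010010010010111→0 (0)
  6  101011110100100100101110→1 (1)
  7  010111101001001001011101→0 (1)
  8  101111010010010010111011→1 (1)
  9  011110100100100101110111→0 (0)
 10  111101001001001011101110→1 (1)
 11  111010010010010111011101→1 (0)
 12  110100100100101110111010→1 (0)
 13  101001001001011101110100→1 (0)
 14  010010010010111011101000→0 (1)
 15  100100100101110111010001→1 (0)
 16  001001001011101110100010→0 (0)
 17  010010010111011101000100→0 (1)
 18  100100101110111010001001→1 (1)
 19  001001011101110100010011→0 (1)
 20  010010111011101000100111→0 (0)
 21  100101110111010001001110→1 (1)
 22  001011101110100010011101→0 (1)
 23  010111011101000100111011→0 (0)
 24  101110111010001001110110→1 (0)
 25  011101110100010011101100→0 (0)
 26  111011101000100111011000→1 (0)
 27  110111010001001110110000→1 (1)
 28  101110100010011101100001→1 (0)
 29  011101000100111011000010→0 (0)
 30  111010001001110110000100→1 (0)
 31  110100010011101100001000→1 (0)
 32  101000100111011000010000→1 (1)
 33  010001001110110000100001→0 (1)
 34  100010011101100001000011→1 (0)
 35  000100111011000010000110→0 (1)
 36  001001110110000100001101→0 (1)
 37  010011101100001000011011→0 (0)
 38  100111011000010000110110→1 (0)
 39  001110110000100001101100→0 (0)
 40  011101100001000011011000→0 (1)
 41  111011000010000110110001→1 (0)
 42  110110000100001101100010→1 (1)
 43  101100001000011011000101→1 (1)
 44  011000010000110110001011→0 (0)
 45  110000100001101100010110→1 (0)
 46  100001000011011000101100→1 (1)
 47  000010000110110001011001→0 (0)
 48  000100001101100010110010→0 (0)
 49  001000011011000101100100→0 (1)
 50  010000110110001011001001→0 (0)
 51  100001101100010110010010→1 (1)
 52  000011011000101100100101→0 (0)
 53  000110110001011001001010→0 (1)
 54  001101100010110010010101→0 (0)
 55  011011000101100100101010→0 (1)
 56  110110001011001001010101→1 (1)
 57  101100010110010010101011→1 (1)
 58  011000101100100101010111→0 (0)
 59  110001011001001010101110→1 (1)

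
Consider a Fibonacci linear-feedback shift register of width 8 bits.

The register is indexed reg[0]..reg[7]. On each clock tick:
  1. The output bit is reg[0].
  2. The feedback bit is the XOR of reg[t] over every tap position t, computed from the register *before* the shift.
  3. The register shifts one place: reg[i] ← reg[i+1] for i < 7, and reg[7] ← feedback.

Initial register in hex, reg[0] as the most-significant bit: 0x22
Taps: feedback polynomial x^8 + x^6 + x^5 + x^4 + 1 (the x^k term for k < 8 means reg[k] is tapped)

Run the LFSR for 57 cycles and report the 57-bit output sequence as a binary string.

k : reg_k → out_k, fb_k
0: 00100010 → 0, fb=1
1: 01000101 → 0, fb=1
2: 10001011 → 1, fb=1
3: 00010111 → 0, fb=0
4: 00101110 → 0, fb=1
5: 01011101 → 0, fb=0
6: 10111010 → 1, fb=1
7: 01110101 → 0, fb=1
8: 11101011 → 1, fb=1
9: 11010111 → 1, fb=1
10: 10101111 → 1, fb=0
11: 01011110 → 0, fb=1
12: 10111101 → 1, fb=1
13: 01111011 → 0, fb=0
14: 11110110 → 1, fb=1
15: 11101101 → 1, fb=1
16: 11011011 → 1, fb=1
17: 10110111 → 1, fb=1
18: 01101111 → 0, fb=1
19: 11011111 → 1, fb=0
20: 10111110 → 1, fb=0
21: 01111100 → 0, fb=0
22: 11111000 → 1, fb=0
23: 11110000 → 1, fb=1
24: 11100001 → 1, fb=1
25: 11000011 → 1, fb=0
26: 10000110 → 1, fb=1
27: 00001101 → 0, fb=0
28: 00011010 → 0, fb=0
29: 00110100 → 0, fb=1
30: 01101001 → 0, fb=1
31: 11010011 → 1, fb=0
32: 10100110 → 1, fb=1
33: 01001101 → 0, fb=0
34: 10011010 → 1, fb=1
35: 00110101 → 0, fb=1
36: 01101011 → 0, fb=0
37: 11010110 → 1, fb=1
38: 10101101 → 1, fb=1
39: 01011011 → 0, fb=0
40: 10110110 → 1, fb=1
41: 01101101 → 0, fb=0
42: 11011010 → 1, fb=1
43: 10110101 → 1, fb=0
44: 01101010 → 0, fb=0
45: 11010100 → 1, fb=0
46: 10101000 → 1, fb=0
47: 01010000 → 0, fb=0
48: 10100000 → 1, fb=1
49: 01000001 → 0, fb=0
50: 10000010 → 1, fb=0
51: 00000100 → 0, fb=1
52: 00001001 → 0, fb=1
53: 00010011 → 0, fb=1
54: 00100111 → 0, fb=0
55: 01001110 → 0, fb=1
56: 10011101 → 1, fb=1

001000101110101111011011111000011010011010110110101000001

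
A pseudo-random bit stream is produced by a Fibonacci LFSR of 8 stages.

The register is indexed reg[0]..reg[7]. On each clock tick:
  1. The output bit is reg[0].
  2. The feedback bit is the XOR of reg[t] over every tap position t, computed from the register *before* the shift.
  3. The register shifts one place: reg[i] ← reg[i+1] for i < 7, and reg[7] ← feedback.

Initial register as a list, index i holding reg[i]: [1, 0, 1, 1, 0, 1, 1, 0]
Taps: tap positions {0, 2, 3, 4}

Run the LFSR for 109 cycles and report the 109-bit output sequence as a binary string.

tick  register→output (feedback)
  0  10110110→1 (1)
  1  01101101→0 (0)
  2  11011010→1 (1)
  3  10110101→1 (1)
  4  01101011→0 (0)
  5  11010110→1 (0)
  6  10101100→1 (1)
  7  01011001→0 (0)
  8  10110010→1 (1)
  9  01100101→0 (1)
 10  11001011→1 (0)
 11  10010110→1 (0)
 12  00101100→0 (0)
 13  01011000→0 (0)
 14  10110000→1 (1)
 15  01100001→0 (1)
 16  11000011→1 (1)
 17  10000111→1 (1)
 18  00001111→0 (1)
 19  00011111→0 (0)
 20  00111110→0 (1)
 21  01111101→0 (1)
 22  11111011→1 (0)
 23  11110110→1 (1)
 24  11101101→1 (1)
 25  11011011→1 (1)
 26  10110111→1 (1)
 27  01101111→0 (0)
 28  11011110→1 (1)
 29  10111101→1 (0)
 30  01111010→0 (1)
 31  11110101→1 (1)
 32  11101011→1 (1)
 33  11010111→1 (0)
 34  10101110→1 (1)
 35  01011101→0 (0)
 36  10111010→1 (0)
 37  01110100→0 (0)
 38  11101000→1 (1)
 39  11010001→1 (0)
 40  10100010→1 (0)
 41  01000100→0 (0)
 42  10001000→1 (0)
 43  00010000→0 (1)
 44  00100001→0 (1)
 45  01000011→0 (0)
 46  10000110→1 (1)
 47  00001101→0 (1)
 48  00011011→0 (0)
 49  00110110→0 (0)
 50  01101100→0 (0)
 51  11011000→1 (1)
 52  10110001→1 (1)
 53  01100011→0 (1)
 54  11000111→1 (1)
 55  10001111→1 (0)
 56  00011110→0 (0)
 57  00111100→0 (1)
 58  01111001→0 (1)
 59  11110011→1 (1)
 60  11100111→1 (0)
 61  11001110→1 (0)
 62  10011100→1 (1)
 63  00111001→0 (1)
 64  01110011→0 (0)
 65  11100110→1 (0)
 66  11001100→1 (0)
 67  10011000→1 (1)
 68  00110001→0 (0)
 69  01100010→0 (1)
 70  11000101→1 (1)
 71  10001011→1 (0)
 72  00010110→0 (1)
 73  00101101→0 (0)
 74  01011010→0 (0)
 75  10110100→1 (1)
 76  01101001→0 (0)
 77  11010010→1 (0)
 78  10100100→1 (0)
 79  01001000→0 (1)
 80  10010001→1 (0)
 81  00100010→0 (1)
 82  01000101→0 (0)
 83  10001010→1 (0)
 84  00010100→0 (1)
 85  00101001→0 (0)
 86  01010010→0 (1)
 87  10100101→1 (0)
 88  01001010→0 (1)
 89  10010101→1 (0)
 90  00101010→0 (0)
 91  01010100→0 (1)
 92  10101001→1 (1)
 93  01010011→0 (1)
 94  10100111→1 (0)
 95  01001110→0 (1)
 96  10011101→1 (1)
 97  00111011→0 (1)
 98  01110111→0 (0)
 99  11101110→1 (1)
100  11011101→1 (1)
101  10111011→1 (0)
102  01110110→0 (0)
103  11101100→1 (1)
104  11011001→1 (1)
105  10110011→1 (1)
106  01100111→0 (1)
107  11001111→1 (0)
108  10011110→1 (1)

1011011010110010110000111110110111101011101000100001101100011110011100110001011010010001010010101001110111011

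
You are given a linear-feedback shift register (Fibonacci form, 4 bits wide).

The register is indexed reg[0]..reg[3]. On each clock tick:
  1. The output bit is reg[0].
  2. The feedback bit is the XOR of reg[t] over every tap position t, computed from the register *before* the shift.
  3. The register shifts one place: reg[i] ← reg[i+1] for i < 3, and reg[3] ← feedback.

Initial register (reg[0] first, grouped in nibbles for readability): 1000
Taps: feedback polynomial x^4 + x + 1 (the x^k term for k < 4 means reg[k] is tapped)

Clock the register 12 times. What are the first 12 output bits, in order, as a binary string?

tick  register→output (feedback)
  0  1000→1 (1)
  1  0001→0 (0)
  2  0010→0 (0)
  3  0100→0 (1)
  4  1001→1 (1)
  5  0011→0 (0)
  6  0110→0 (1)
  7  1101→1 (0)
  8  1010→1 (1)
  9  0101→0 (1)
 10  1011→1 (1)
 11  0111→0 (1)

100010011010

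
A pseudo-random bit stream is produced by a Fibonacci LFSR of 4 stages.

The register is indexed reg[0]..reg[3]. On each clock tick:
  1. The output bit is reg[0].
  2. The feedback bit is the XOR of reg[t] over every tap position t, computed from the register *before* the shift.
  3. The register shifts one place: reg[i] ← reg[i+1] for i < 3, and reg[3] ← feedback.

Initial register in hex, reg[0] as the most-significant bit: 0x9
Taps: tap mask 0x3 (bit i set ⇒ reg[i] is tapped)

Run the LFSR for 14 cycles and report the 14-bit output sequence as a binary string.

10011010111100

k : reg_k → out_k, fb_k
0: 1001 → 1, fb=1
1: 0011 → 0, fb=0
2: 0110 → 0, fb=1
3: 1101 → 1, fb=0
4: 1010 → 1, fb=1
5: 0101 → 0, fb=1
6: 1011 → 1, fb=1
7: 0111 → 0, fb=1
8: 1111 → 1, fb=0
9: 1110 → 1, fb=0
10: 1100 → 1, fb=0
11: 1000 → 1, fb=1
12: 0001 → 0, fb=0
13: 0010 → 0, fb=0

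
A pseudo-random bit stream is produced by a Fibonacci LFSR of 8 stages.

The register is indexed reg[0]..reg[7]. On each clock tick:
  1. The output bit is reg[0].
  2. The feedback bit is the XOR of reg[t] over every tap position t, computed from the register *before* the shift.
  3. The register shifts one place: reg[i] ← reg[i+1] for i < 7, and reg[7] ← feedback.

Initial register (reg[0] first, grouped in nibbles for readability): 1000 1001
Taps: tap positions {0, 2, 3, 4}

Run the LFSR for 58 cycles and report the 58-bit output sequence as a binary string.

k : reg_k → out_k, fb_k
0: 10001001 → 1, fb=0
1: 00010010 → 0, fb=1
2: 00100101 → 0, fb=1
3: 01001011 → 0, fb=1
4: 10010111 → 1, fb=0
5: 00101110 → 0, fb=0
6: 01011100 → 0, fb=0
7: 10111000 → 1, fb=0
8: 01110000 → 0, fb=0
9: 11100000 → 1, fb=0
10: 11000000 → 1, fb=1
11: 10000001 → 1, fb=1
12: 00000011 → 0, fb=0
13: 00000110 → 0, fb=0
14: 00001100 → 0, fb=1
15: 00011001 → 0, fb=0
16: 00110010 → 0, fb=0
17: 01100100 → 0, fb=1
18: 11001001 → 1, fb=0
19: 10010010 → 1, fb=0
20: 00100100 → 0, fb=1
21: 01001001 → 0, fb=1
22: 10010011 → 1, fb=0
23: 00100110 → 0, fb=1
24: 01001101 → 0, fb=1
25: 10011011 → 1, fb=1
26: 00110111 → 0, fb=0
27: 01101110 → 0, fb=0
28: 11011100 → 1, fb=1
29: 10111001 → 1, fb=0
30: 01110010 → 0, fb=0
31: 11100100 → 1, fb=0
32: 11001000 → 1, fb=0
33: 10010000 → 1, fb=0
34: 00100000 → 0, fb=1
35: 01000001 → 0, fb=0
36: 10000010 → 1, fb=1
37: 00000101 → 0, fb=0
38: 00001010 → 0, fb=1
39: 00010101 → 0, fb=1
40: 00101011 → 0, fb=0
41: 01010110 → 0, fb=1
42: 10101101 → 1, fb=1
43: 01011011 → 0, fb=0
44: 10110110 → 1, fb=1
45: 01101101 → 0, fb=0
46: 11011010 → 1, fb=1
47: 10110101 → 1, fb=1
48: 01101011 → 0, fb=0
49: 11010110 → 1, fb=0
50: 10101100 → 1, fb=1
51: 01011001 → 0, fb=0
52: 10110010 → 1, fb=1
53: 01100101 → 0, fb=1
54: 11001011 → 1, fb=0
55: 10010110 → 1, fb=0
56: 00101100 → 0, fb=0
57: 01011000 → 0, fb=0

1000100101110000001100100100110111001000001010110110101100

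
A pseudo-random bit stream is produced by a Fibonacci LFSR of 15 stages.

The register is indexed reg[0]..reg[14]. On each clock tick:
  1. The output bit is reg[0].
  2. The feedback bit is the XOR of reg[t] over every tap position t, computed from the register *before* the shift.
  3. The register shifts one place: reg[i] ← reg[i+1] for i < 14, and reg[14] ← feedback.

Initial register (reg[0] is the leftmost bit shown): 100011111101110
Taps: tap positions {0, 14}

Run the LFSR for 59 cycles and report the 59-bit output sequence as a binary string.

k : reg_k → out_k, fb_k
0: 100011111101110 → 1, fb=1
1: 000111111011101 → 0, fb=1
2: 001111110111011 → 0, fb=1
3: 011111101110111 → 0, fb=1
4: 111111011101111 → 1, fb=0
5: 111110111011110 → 1, fb=1
6: 111101110111101 → 1, fb=0
7: 111011101111010 → 1, fb=1
8: 110111011110101 → 1, fb=0
9: 101110111101010 → 1, fb=1
10: 011101111010101 → 0, fb=1
11: 111011110101011 → 1, fb=0
12: 110111101010110 → 1, fb=1
13: 101111010101101 → 1, fb=0
14: 011110101011010 → 0, fb=0
15: 111101010110100 → 1, fb=1
16: 111010101101001 → 1, fb=0
17: 110101011010010 → 1, fb=1
18: 101010110100101 → 1, fb=0
19: 010101101001010 → 0, fb=0
20: 101011010010100 → 1, fb=1
21: 010110100101001 → 0, fb=1
22: 101101001010011 → 1, fb=0
23: 011010010100110 → 0, fb=0
24: 110100101001100 → 1, fb=1
25: 101001010011001 → 1, fb=0
26: 010010100110010 → 0, fb=0
27: 100101001100100 → 1, fb=1
28: 001010011001001 → 0, fb=1
29: 010100110010011 → 0, fb=1
30: 101001100100111 → 1, fb=0
31: 010011001001110 → 0, fb=0
32: 100110010011100 → 1, fb=1
33: 001100100111001 → 0, fb=1
34: 011001001110011 → 0, fb=1
35: 110010011100111 → 1, fb=0
36: 100100111001110 → 1, fb=1
37: 001001110011101 → 0, fb=1
38: 010011100111011 → 0, fb=1
39: 100111001110111 → 1, fb=0
40: 001110011101110 → 0, fb=0
41: 011100111011100 → 0, fb=0
42: 111001110111000 → 1, fb=1
43: 110011101110001 → 1, fb=0
44: 100111011100010 → 1, fb=1
45: 001110111000101 → 0, fb=1
46: 011101110001011 → 0, fb=1
47: 111011100010111 → 1, fb=0
48: 110111000101110 → 1, fb=1
49: 101110001011101 → 1, fb=0
50: 011100010111010 → 0, fb=0
51: 111000101110100 → 1, fb=1
52: 110001011101001 → 1, fb=0
53: 100010111010010 → 1, fb=1
54: 000101110100101 → 0, fb=1
55: 001011101001011 → 0, fb=1
56: 010111010010111 → 0, fb=1
57: 101110100101111 → 1, fb=0
58: 011101001011110 → 0, fb=0

10001111110111011110101011010010100110010011100111011100010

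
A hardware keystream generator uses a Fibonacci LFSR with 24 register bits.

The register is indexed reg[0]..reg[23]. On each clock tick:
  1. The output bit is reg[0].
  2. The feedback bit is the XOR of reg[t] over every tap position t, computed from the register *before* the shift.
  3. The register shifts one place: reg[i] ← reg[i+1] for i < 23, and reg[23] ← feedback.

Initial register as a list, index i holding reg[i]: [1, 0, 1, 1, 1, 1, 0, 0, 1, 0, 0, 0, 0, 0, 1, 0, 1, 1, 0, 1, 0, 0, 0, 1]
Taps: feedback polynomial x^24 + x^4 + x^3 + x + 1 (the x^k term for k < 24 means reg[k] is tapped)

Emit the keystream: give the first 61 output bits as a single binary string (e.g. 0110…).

1011110010000010110100011110100110111100111000111110110011101

k : reg_k → out_k, fb_k
0: 101111001000001011010001 → 1, fb=1
1: 011110010000010110100011 → 0, fb=1
2: 111100100000101101000111 → 1, fb=1
3: 111001000001011010001111 → 1, fb=0
4: 110010000010110100011110 → 1, fb=1
5: 100100000101101000111101 → 1, fb=0
6: 001000001011010001111010 → 0, fb=0
7: 010000010110100011110100 → 0, fb=1
8: 100000101101000111101001 → 1, fb=1
9: 000001011010001111010011 → 0, fb=0
10: 000010110100011110100110 → 0, fb=1
11: 000101101000111101001101 → 0, fb=1
12: 001011010001111010011011 → 0, fb=1
13: 010110100011110100110111 → 0, fb=1
14: 101101000111101001101111 → 1, fb=0
15: 011010001111010011011110 → 0, fb=0
16: 110100011110100110111100 → 1, fb=1
17: 101000111101001101111001 → 1, fb=1
18: 010001111010011011110011 → 0, fb=1
19: 100011110100110111100111 → 1, fb=0
20: 000111101001101111001110 → 0, fb=0
21: 001111010011011110011100 → 0, fb=0
22: 011110100110111100111000 → 0, fb=1
23: 111101001101111001110001 → 1, fb=1
24: 111010011011110011100011 → 1, fb=1
25: 110100110111100111000111 → 1, fb=1
26: 101001101111001110001111 → 1, fb=1
27: 010011011110011100011111 → 0, fb=0
28: 100110111100111000111110 → 1, fb=1
29: 001101111001110001111101 → 0, fb=1
30: 011011110011100011111011 → 0, fb=0
31: 110111100111000111110110 → 1, fb=0
32: 101111001110001111101100 → 1, fb=1
33: 011110011100011111011001 → 0, fb=1
34: 111100111000111110110011 → 1, fb=1
35: 111001110001111101100111 → 1, fb=0
36: 110011100011111011001110 → 1, fb=1
37: 100111000111110110011101 → 1, fb=1
38: 001110001111101100111011 → 0, fb=0
39: 011100011111011001110110 → 0, fb=0
40: 111000111110110011101100 → 1, fb=0
41: 110001111101100111011000 → 1, fb=0
42: 100011111011001110110000 → 1, fb=0
43: 000111110110011101100000 → 0, fb=0
44: 001111101100111011000000 → 0, fb=0
45: 011111011001110110000000 → 0, fb=1
46: 111110110011101100000001 → 1, fb=0
47: 111101100111011000000010 → 1, fb=1
48: 111011001110110000000101 → 1, fb=1
49: 110110011101100000001011 → 1, fb=0
50: 101100111011000000010110 → 1, fb=0
51: 011001110110000000101100 → 0, fb=1
52: 110011101100000001011001 → 1, fb=1
53: 100111011000000010110011 → 1, fb=1
54: 001110110000000101100111 → 0, fb=0
55: 011101100000001011001110 → 0, fb=0
56: 111011000000010110011100 → 1, fb=1
57: 110110000000101100111001 → 1, fb=0
58: 101100000001011001110010 → 1, fb=0
59: 011000000010110011100100 → 0, fb=1
60: 110000000101100111001001 → 1, fb=0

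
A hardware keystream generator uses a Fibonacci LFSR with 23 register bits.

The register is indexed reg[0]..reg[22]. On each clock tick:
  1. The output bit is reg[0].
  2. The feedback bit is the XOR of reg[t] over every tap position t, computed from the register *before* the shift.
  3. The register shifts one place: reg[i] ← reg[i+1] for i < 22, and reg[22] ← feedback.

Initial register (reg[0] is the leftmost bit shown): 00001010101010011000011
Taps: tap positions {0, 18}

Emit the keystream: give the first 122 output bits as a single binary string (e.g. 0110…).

00001010101010011000011000100100011100001000100000001000101001000011000110011101101001010100100101110000110011001111010101

tick  register→output (feedback)
  0  00001010101010011000011→0 (0)
  1  00010101010100110000110→0 (0)
  2  00101010101001100001100→0 (0)
  3  01010101010011000011000→0 (1)
  4  10101010100110000110001→1 (0)
  5  01010101001100001100010→0 (0)
  6  10101010011000011000100→1 (1)
  7  01010100110000110001001→0 (0)
  8  10101001100001100010010→1 (0)
  9  01010011000011000100100→0 (0)
 10  10100110000110001001000→1 (1)
 11  01001100001100010010001→0 (1)
 12  10011000011000100100011→1 (1)
 13  00110000110001001000111→0 (0)
 14  01100001100010010001110→0 (0)
 15  11000011000100100011100→1 (0)
 16  10000110001001000111000→1 (0)
 17  00001100010010001110000→0 (1)
 18  00011000100100011100001→0 (0)
 19  00110001001000111000010→0 (0)
 20  01100010010001110000100→0 (0)
 21  11000100100011100001000→1 (1)
 22  10001001000111000010001→1 (0)
 23  00010010001110000100010→0 (0)
 24  00100100011100001000100→0 (0)
 25  01001000111000010001000→0 (0)
 26  10010001110000100010000→1 (0)
 27  00100011100001000100000→0 (0)
 28  01000111000010001000000→0 (0)
 29  10001110000100010000000→1 (1)
 30  00011100001000100000001→0 (0)
 31  00111000010001000000010→0 (0)
 32  01110000100010000000100→0 (0)
 33  11100001000100000001000→1 (1)
 34  11000010001000000010001→1 (0)
 35  10000100010000000100010→1 (1)
 36  00001000100000001000101→0 (0)
 37  00010001000000010001010→0 (0)
 38  00100010000000100010100→0 (1)
 39  01000100000001000101001→0 (0)
 40  10001000000010001010010→1 (0)
 41  00010000000100010100100→0 (0)
 42  00100000001000101001000→0 (0)
 43  01000000010001010010000→0 (1)
 44  10000000100010100100001→1 (1)
 45  00000001000101001000011→0 (0)
 46  00000010001010010000110→0 (0)
 47  00000100010100100001100→0 (0)
 48  00001000101001000011000→0 (1)
 49  00010001010010000110001→0 (1)
 50  00100010100100001100011→0 (0)
 51  01000101001000011000110→0 (0)
 52  10001010010000110001100→1 (1)
 53  00010100100001100011001→0 (1)
 54  00101001000011000110011→0 (1)
 55  01010010000110001100111→0 (0)
 56  10100100001100011001110→1 (1)
 57  01001000011000110011101→0 (1)
 58  10010000110001100111011→1 (0)
 59  00100001100011001110110→0 (1)
 60  01000011000110011101101→0 (0)
 61  10000110001100111011010→1 (0)
 62  00001100011001110110100→0 (1)
 63  00011000110011101101001→0 (0)
 64  00110001100111011010010→0 (1)
 65  01100011001110110100101→0 (0)
 66  11000110011101101001010→1 (1)
 67  10001100111011010010101→1 (0)
 68  00011001110110100101010→0 (0)
 69  00110011101101001010100→0 (1)
 70  01100111011010010101001→0 (0)
 71  11001110110100101010010→1 (0)
 72  10011101101001010100100→1 (1)
 73  00111011010010101001001→0 (0)
 74  01110110100101010010010→0 (1)
 75  11101101001010100100101→1 (1)
 76  11011010010101001001011→1 (1)
 77  10110100101010010010111→1 (0)
 78  01101001010100100101110→0 (0)
 79  11010010101001001011100→1 (0)
 80  10100101010010010111000→1 (0)
 81  01001010100100101110000→0 (1)
 82  10010101001001011100001→1 (1)
 83  00101010010010111000011→0 (0)
 84  01010100100101110000110→0 (0)
 85  10101001001011100001100→1 (1)
 86  01010010010111000011001→0 (1)
 87  10100100101110000110011→1 (0)
 88  01001001011100001100110→0 (0)
 89  10010010111000011001100→1 (1)
 90  00100101110000110011001→0 (1)
 91  01001011100001100110011→0 (1)
 92  10010111000011001100111→1 (1)
 93  00101110000110011001111→0 (0)
 94  01011100001100110011110→0 (1)
 95  10111000011001100111101→1 (0)
 96  01110000110011001111010→0 (1)
 97  11100001100110011110101→1 (0)
 98  11000011001100111101010→1 (1)
 99  10000110011001111010101→1 (0)
100  00001100110011110101010→0 (0)
101  00011001100111101010100→0 (1)
102  00110011001111010101001→0 (0)
103  01100110011110101010010→0 (1)
104  11001100111101010100101→1 (1)
105  10011001111010101001011→1 (1)
106  00110011110101010010111→0 (1)
107  01100111101010100101111→0 (0)
108  11001111010101001011110→1 (0)
109  10011110101010010111100→1 (0)
110  00111101010100101111000→0 (1)
111  01111010101001011110001→0 (1)
112  11110101010010111100011→1 (1)
113  11101010100101111000111→1 (1)
114  11010101001011110001111→1 (1)
115  10101010010111100011111→1 (0)
116  01010100101111000111110→0 (1)
117  10101001011110001111101→1 (0)
118  01010010111100011111010→0 (1)
119  10100101111000111110101→1 (0)
120  01001011110001111101010→0 (0)
121  10010111100011111010100→1 (0)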